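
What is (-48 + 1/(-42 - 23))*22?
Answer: -68662/65 ≈ -1056.3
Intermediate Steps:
(-48 + 1/(-42 - 23))*22 = (-48 + 1/(-65))*22 = (-48 - 1/65)*22 = -3121/65*22 = -68662/65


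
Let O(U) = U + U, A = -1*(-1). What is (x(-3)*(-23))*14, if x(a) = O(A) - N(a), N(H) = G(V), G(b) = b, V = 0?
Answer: -644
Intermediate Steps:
N(H) = 0
A = 1
O(U) = 2*U
x(a) = 2 (x(a) = 2*1 - 1*0 = 2 + 0 = 2)
(x(-3)*(-23))*14 = (2*(-23))*14 = -46*14 = -644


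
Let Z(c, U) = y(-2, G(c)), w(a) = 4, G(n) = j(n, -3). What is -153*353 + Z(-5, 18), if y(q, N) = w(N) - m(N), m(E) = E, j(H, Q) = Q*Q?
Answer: -54014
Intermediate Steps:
j(H, Q) = Q²
G(n) = 9 (G(n) = (-3)² = 9)
y(q, N) = 4 - N
Z(c, U) = -5 (Z(c, U) = 4 - 1*9 = 4 - 9 = -5)
-153*353 + Z(-5, 18) = -153*353 - 5 = -54009 - 5 = -54014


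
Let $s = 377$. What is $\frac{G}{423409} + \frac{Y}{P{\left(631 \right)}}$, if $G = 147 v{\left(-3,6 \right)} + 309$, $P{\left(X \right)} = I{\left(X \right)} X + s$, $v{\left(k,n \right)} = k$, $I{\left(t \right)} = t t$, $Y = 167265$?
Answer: $\frac{66415927}{187614221536} \approx 0.000354$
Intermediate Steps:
$I{\left(t \right)} = t^{2}$
$P{\left(X \right)} = 377 + X^{3}$ ($P{\left(X \right)} = X^{2} X + 377 = X^{3} + 377 = 377 + X^{3}$)
$G = -132$ ($G = 147 \left(-3\right) + 309 = -441 + 309 = -132$)
$\frac{G}{423409} + \frac{Y}{P{\left(631 \right)}} = - \frac{132}{423409} + \frac{167265}{377 + 631^{3}} = \left(-132\right) \frac{1}{423409} + \frac{167265}{377 + 251239591} = - \frac{132}{423409} + \frac{167265}{251239968} = - \frac{132}{423409} + 167265 \cdot \frac{1}{251239968} = - \frac{132}{423409} + \frac{295}{443104} = \frac{66415927}{187614221536}$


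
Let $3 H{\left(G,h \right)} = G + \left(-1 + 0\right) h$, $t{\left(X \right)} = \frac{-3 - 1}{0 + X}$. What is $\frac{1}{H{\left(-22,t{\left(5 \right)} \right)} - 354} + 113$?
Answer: $\frac{611993}{5416} \approx 113.0$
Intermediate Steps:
$t{\left(X \right)} = - \frac{4}{X}$
$H{\left(G,h \right)} = - \frac{h}{3} + \frac{G}{3}$ ($H{\left(G,h \right)} = \frac{G + \left(-1 + 0\right) h}{3} = \frac{G - h}{3} = - \frac{h}{3} + \frac{G}{3}$)
$\frac{1}{H{\left(-22,t{\left(5 \right)} \right)} - 354} + 113 = \frac{1}{\left(- \frac{\left(-4\right) \frac{1}{5}}{3} + \frac{1}{3} \left(-22\right)\right) - 354} + 113 = \frac{1}{\left(- \frac{\left(-4\right) \frac{1}{5}}{3} - \frac{22}{3}\right) - 354} + 113 = \frac{1}{\left(\left(- \frac{1}{3}\right) \left(- \frac{4}{5}\right) - \frac{22}{3}\right) - 354} + 113 = \frac{1}{\left(\frac{4}{15} - \frac{22}{3}\right) - 354} + 113 = \frac{1}{- \frac{106}{15} - 354} + 113 = \frac{1}{- \frac{5416}{15}} + 113 = - \frac{15}{5416} + 113 = \frac{611993}{5416}$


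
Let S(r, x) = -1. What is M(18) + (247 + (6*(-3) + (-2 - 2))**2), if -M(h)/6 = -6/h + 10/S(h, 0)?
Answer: 793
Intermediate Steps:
M(h) = 60 + 36/h (M(h) = -6*(-6/h + 10/(-1)) = -6*(-6/h + 10*(-1)) = -6*(-6/h - 10) = -6*(-10 - 6/h) = 60 + 36/h)
M(18) + (247 + (6*(-3) + (-2 - 2))**2) = (60 + 36/18) + (247 + (6*(-3) + (-2 - 2))**2) = (60 + 36*(1/18)) + (247 + (-18 - 4)**2) = (60 + 2) + (247 + (-22)**2) = 62 + (247 + 484) = 62 + 731 = 793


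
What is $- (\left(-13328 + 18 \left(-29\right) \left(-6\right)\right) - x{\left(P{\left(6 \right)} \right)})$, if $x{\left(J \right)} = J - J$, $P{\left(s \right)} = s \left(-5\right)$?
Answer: $10196$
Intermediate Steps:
$P{\left(s \right)} = - 5 s$
$x{\left(J \right)} = 0$
$- (\left(-13328 + 18 \left(-29\right) \left(-6\right)\right) - x{\left(P{\left(6 \right)} \right)}) = - (\left(-13328 + 18 \left(-29\right) \left(-6\right)\right) - 0) = - (\left(-13328 - -3132\right) + 0) = - (\left(-13328 + 3132\right) + 0) = - (-10196 + 0) = \left(-1\right) \left(-10196\right) = 10196$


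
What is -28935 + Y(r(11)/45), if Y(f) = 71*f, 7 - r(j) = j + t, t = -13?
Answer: -144604/5 ≈ -28921.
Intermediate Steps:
r(j) = 20 - j (r(j) = 7 - (j - 13) = 7 - (-13 + j) = 7 + (13 - j) = 20 - j)
-28935 + Y(r(11)/45) = -28935 + 71*((20 - 1*11)/45) = -28935 + 71*((20 - 11)*(1/45)) = -28935 + 71*(9*(1/45)) = -28935 + 71*(1/5) = -28935 + 71/5 = -144604/5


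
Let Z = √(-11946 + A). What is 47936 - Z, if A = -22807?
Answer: 47936 - I*√34753 ≈ 47936.0 - 186.42*I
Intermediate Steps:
Z = I*√34753 (Z = √(-11946 - 22807) = √(-34753) = I*√34753 ≈ 186.42*I)
47936 - Z = 47936 - I*√34753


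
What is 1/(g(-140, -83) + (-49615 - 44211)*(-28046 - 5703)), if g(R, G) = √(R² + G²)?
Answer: 3166533674/10026935508575911787 - √26489/10026935508575911787 ≈ 3.1580e-10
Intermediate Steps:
g(R, G) = √(G² + R²)
1/(g(-140, -83) + (-49615 - 44211)*(-28046 - 5703)) = 1/(√((-83)² + (-140)²) + (-49615 - 44211)*(-28046 - 5703)) = 1/(√(6889 + 19600) - 93826*(-33749)) = 1/(√26489 + 3166533674) = 1/(3166533674 + √26489)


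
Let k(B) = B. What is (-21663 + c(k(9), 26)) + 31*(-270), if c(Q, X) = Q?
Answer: -30024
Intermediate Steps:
(-21663 + c(k(9), 26)) + 31*(-270) = (-21663 + 9) + 31*(-270) = -21654 - 8370 = -30024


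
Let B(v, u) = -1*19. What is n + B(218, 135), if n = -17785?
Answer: -17804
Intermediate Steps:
B(v, u) = -19
n + B(218, 135) = -17785 - 19 = -17804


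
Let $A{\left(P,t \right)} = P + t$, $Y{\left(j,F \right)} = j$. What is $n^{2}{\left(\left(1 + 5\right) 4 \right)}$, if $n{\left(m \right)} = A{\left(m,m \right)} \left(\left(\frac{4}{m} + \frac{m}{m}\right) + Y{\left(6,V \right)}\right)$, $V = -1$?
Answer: $118336$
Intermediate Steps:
$n{\left(m \right)} = 2 m \left(7 + \frac{4}{m}\right)$ ($n{\left(m \right)} = \left(m + m\right) \left(\left(\frac{4}{m} + \frac{m}{m}\right) + 6\right) = 2 m \left(\left(\frac{4}{m} + 1\right) + 6\right) = 2 m \left(\left(1 + \frac{4}{m}\right) + 6\right) = 2 m \left(7 + \frac{4}{m}\right)$)
$n^{2}{\left(\left(1 + 5\right) 4 \right)} = \left(8 + 14 \left(1 + 5\right) 4\right)^{2} = \left(8 + 14 \cdot 6 \cdot 4\right)^{2} = \left(8 + 14 \cdot 24\right)^{2} = \left(8 + 336\right)^{2} = 344^{2} = 118336$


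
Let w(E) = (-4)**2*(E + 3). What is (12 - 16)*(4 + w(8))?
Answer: -720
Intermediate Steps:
w(E) = 48 + 16*E (w(E) = 16*(3 + E) = 48 + 16*E)
(12 - 16)*(4 + w(8)) = (12 - 16)*(4 + (48 + 16*8)) = -4*(4 + (48 + 128)) = -4*(4 + 176) = -4*180 = -720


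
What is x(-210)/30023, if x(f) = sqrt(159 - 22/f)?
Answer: sqrt(1754130)/3152415 ≈ 0.00042013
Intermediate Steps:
x(-210)/30023 = sqrt(159 - 22/(-210))/30023 = sqrt(159 - 22*(-1/210))*(1/30023) = sqrt(159 + 11/105)*(1/30023) = sqrt(16706/105)*(1/30023) = (sqrt(1754130)/105)*(1/30023) = sqrt(1754130)/3152415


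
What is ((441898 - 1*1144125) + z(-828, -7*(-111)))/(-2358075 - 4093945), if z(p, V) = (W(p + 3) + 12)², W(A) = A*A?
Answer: -231633011771/3226010 ≈ -71802.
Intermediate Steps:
W(A) = A²
z(p, V) = (12 + (3 + p)²)² (z(p, V) = ((p + 3)² + 12)² = ((3 + p)² + 12)² = (12 + (3 + p)²)²)
((441898 - 1*1144125) + z(-828, -7*(-111)))/(-2358075 - 4093945) = ((441898 - 1*1144125) + (12 + (3 - 828)²)²)/(-2358075 - 4093945) = ((441898 - 1144125) + (12 + (-825)²)²)/(-6452020) = (-702227 + (12 + 680625)²)*(-1/6452020) = (-702227 + 680637²)*(-1/6452020) = (-702227 + 463266725769)*(-1/6452020) = 463266023542*(-1/6452020) = -231633011771/3226010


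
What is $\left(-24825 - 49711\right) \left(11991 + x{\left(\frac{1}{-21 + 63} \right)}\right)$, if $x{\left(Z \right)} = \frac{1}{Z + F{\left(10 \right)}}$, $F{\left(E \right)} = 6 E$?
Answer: $- \frac{2253175055208}{2521} \approx -8.9376 \cdot 10^{8}$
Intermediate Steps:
$x{\left(Z \right)} = \frac{1}{60 + Z}$ ($x{\left(Z \right)} = \frac{1}{Z + 6 \cdot 10} = \frac{1}{Z + 60} = \frac{1}{60 + Z}$)
$\left(-24825 - 49711\right) \left(11991 + x{\left(\frac{1}{-21 + 63} \right)}\right) = \left(-24825 - 49711\right) \left(11991 + \frac{1}{60 + \frac{1}{-21 + 63}}\right) = - 74536 \left(11991 + \frac{1}{60 + \frac{1}{42}}\right) = - 74536 \left(11991 + \frac{1}{\frac{2521}{42}}\right) = - 74536 \left(11991 + \frac{42}{2521}\right) = \left(-74536\right) \frac{30229353}{2521} = - \frac{2253175055208}{2521}$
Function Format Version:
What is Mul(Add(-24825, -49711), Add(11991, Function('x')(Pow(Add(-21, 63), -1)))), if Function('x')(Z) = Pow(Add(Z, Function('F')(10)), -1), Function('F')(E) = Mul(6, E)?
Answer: Rational(-2253175055208, 2521) ≈ -8.9376e+8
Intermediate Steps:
Function('x')(Z) = Pow(Add(60, Z), -1) (Function('x')(Z) = Pow(Add(Z, Mul(6, 10)), -1) = Pow(Add(Z, 60), -1) = Pow(Add(60, Z), -1))
Mul(Add(-24825, -49711), Add(11991, Function('x')(Pow(Add(-21, 63), -1)))) = Mul(Add(-24825, -49711), Add(11991, Pow(Add(60, Pow(Add(-21, 63), -1)), -1))) = Mul(-74536, Add(11991, Pow(Add(60, Pow(42, -1)), -1))) = Mul(-74536, Add(11991, Pow(Add(60, Rational(1, 42)), -1))) = Mul(-74536, Add(11991, Pow(Rational(2521, 42), -1))) = Mul(-74536, Add(11991, Rational(42, 2521))) = Mul(-74536, Rational(30229353, 2521)) = Rational(-2253175055208, 2521)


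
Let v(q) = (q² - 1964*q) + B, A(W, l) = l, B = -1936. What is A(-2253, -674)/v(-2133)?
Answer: -674/8736965 ≈ -7.7144e-5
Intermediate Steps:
v(q) = -1936 + q² - 1964*q (v(q) = (q² - 1964*q) - 1936 = -1936 + q² - 1964*q)
A(-2253, -674)/v(-2133) = -674/(-1936 + (-2133)² - 1964*(-2133)) = -674/(-1936 + 4549689 + 4189212) = -674/8736965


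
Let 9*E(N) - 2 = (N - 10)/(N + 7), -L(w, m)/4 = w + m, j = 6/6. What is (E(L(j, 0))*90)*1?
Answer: -80/3 ≈ -26.667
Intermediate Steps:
j = 1 (j = 6*(⅙) = 1)
L(w, m) = -4*m - 4*w (L(w, m) = -4*(w + m) = -4*(m + w) = -4*m - 4*w)
E(N) = 2/9 + (-10 + N)/(9*(7 + N)) (E(N) = 2/9 + ((N - 10)/(N + 7))/9 = 2/9 + ((-10 + N)/(7 + N))/9 = 2/9 + (-10 + N)/(9*(7 + N)))
(E(L(j, 0))*90)*1 = (((4 + 3*(-4*0 - 4*1))/(9*(7 + (-4*0 - 4*1))))*90)*1 = (((4 + 3*(0 - 4))/(9*(7 + (0 - 4))))*90)*1 = (((4 + 3*(-4))/(9*(7 - 4)))*90)*1 = (((⅑)*(4 - 12)/3)*90)*1 = (((⅑)*(⅓)*(-8))*90)*1 = -8/27*90*1 = -80/3*1 = -80/3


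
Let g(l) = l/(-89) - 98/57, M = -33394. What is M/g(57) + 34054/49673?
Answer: 8415399422260/594635483 ≈ 14152.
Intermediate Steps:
g(l) = -98/57 - l/89 (g(l) = l*(-1/89) - 98*1/57 = -l/89 - 98/57 = -98/57 - l/89)
M/g(57) + 34054/49673 = -33394/(-98/57 - 1/89*57) + 34054/49673 = -33394/(-98/57 - 57/89) + 34054*(1/49673) = -33394/(-11971/5073) + 34054/49673 = -33394*(-5073/11971) + 34054/49673 = 169407762/11971 + 34054/49673 = 8415399422260/594635483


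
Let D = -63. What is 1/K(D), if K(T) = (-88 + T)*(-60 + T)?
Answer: 1/18573 ≈ 5.3842e-5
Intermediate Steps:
1/K(D) = 1/(5280 + (-63)² - 148*(-63)) = 1/(5280 + 3969 + 9324) = 1/18573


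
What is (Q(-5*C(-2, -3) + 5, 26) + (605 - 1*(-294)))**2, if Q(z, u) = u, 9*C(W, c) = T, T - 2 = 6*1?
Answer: 855625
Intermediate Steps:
T = 8 (T = 2 + 6*1 = 2 + 6 = 8)
C(W, c) = 8/9 (C(W, c) = (1/9)*8 = 8/9)
(Q(-5*C(-2, -3) + 5, 26) + (605 - 1*(-294)))**2 = (26 + (605 - 1*(-294)))**2 = (26 + (605 + 294))**2 = (26 + 899)**2 = 925**2 = 855625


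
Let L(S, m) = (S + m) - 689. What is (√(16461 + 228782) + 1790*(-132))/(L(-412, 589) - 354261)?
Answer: 236280/354773 - √245243/354773 ≈ 0.66461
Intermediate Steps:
L(S, m) = -689 + S + m
(√(16461 + 228782) + 1790*(-132))/(L(-412, 589) - 354261) = (√(16461 + 228782) + 1790*(-132))/((-689 - 412 + 589) - 354261) = (√245243 - 236280)/(-512 - 354261) = (-236280 + √245243)/(-354773) = (-236280 + √245243)*(-1/354773) = 236280/354773 - √245243/354773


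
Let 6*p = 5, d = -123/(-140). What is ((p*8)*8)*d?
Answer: 328/7 ≈ 46.857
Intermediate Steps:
d = 123/140 (d = -123*(-1/140) = 123/140 ≈ 0.87857)
p = ⅚ (p = (⅙)*5 = ⅚ ≈ 0.83333)
((p*8)*8)*d = (((⅚)*8)*8)*(123/140) = ((20/3)*8)*(123/140) = (160/3)*(123/140) = 328/7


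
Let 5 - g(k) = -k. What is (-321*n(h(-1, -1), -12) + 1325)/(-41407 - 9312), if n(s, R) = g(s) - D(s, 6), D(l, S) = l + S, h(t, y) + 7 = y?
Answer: -1646/50719 ≈ -0.032453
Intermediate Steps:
g(k) = 5 + k (g(k) = 5 - (-1)*k = 5 + k)
h(t, y) = -7 + y
D(l, S) = S + l
n(s, R) = -1 (n(s, R) = (5 + s) - (6 + s) = (5 + s) + (-6 - s) = -1)
(-321*n(h(-1, -1), -12) + 1325)/(-41407 - 9312) = (-321*(-1) + 1325)/(-41407 - 9312) = (321 + 1325)/(-50719) = 1646*(-1/50719) = -1646/50719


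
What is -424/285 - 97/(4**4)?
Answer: -136189/72960 ≈ -1.8666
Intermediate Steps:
-424/285 - 97/(4**4) = -424*1/285 - 97/256 = -424/285 - 97*1/256 = -424/285 - 97/256 = -136189/72960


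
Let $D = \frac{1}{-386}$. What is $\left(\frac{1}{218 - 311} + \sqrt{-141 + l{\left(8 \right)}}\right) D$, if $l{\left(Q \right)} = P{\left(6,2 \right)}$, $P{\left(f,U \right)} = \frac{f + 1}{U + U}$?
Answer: $\frac{1}{35898} - \frac{i \sqrt{557}}{772} \approx 2.7857 \cdot 10^{-5} - 0.030571 i$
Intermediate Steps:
$P{\left(f,U \right)} = \frac{1 + f}{2 U}$
$l{\left(Q \right)} = \frac{7}{4}$ ($l{\left(Q \right)} = \frac{1 + 6}{2 \cdot 2} = \frac{1}{2} \cdot \frac{1}{2} \cdot 7 = \frac{7}{4}$)
$D = - \frac{1}{386} \approx -0.0025907$
$\left(\frac{1}{218 - 311} + \sqrt{-141 + l{\left(8 \right)}}\right) D = \left(\frac{1}{218 - 311} + \sqrt{-141 + \frac{7}{4}}\right) \left(- \frac{1}{386}\right) = \left(\frac{1}{-93} + \sqrt{- \frac{557}{4}}\right) \left(- \frac{1}{386}\right) = \left(- \frac{1}{93} + \frac{i \sqrt{557}}{2}\right) \left(- \frac{1}{386}\right) = \frac{1}{35898} - \frac{i \sqrt{557}}{772}$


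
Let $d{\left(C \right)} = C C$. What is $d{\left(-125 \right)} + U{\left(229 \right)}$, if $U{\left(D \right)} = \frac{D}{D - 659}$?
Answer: $\frac{6718521}{430} \approx 15624.0$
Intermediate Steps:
$d{\left(C \right)} = C^{2}$
$U{\left(D \right)} = \frac{D}{-659 + D}$
$d{\left(-125 \right)} + U{\left(229 \right)} = \left(-125\right)^{2} + \frac{229}{-659 + 229} = 15625 + \frac{229}{-430} = 15625 + 229 \left(- \frac{1}{430}\right) = 15625 - \frac{229}{430} = \frac{6718521}{430}$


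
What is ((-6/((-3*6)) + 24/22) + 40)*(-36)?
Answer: -16404/11 ≈ -1491.3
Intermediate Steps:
((-6/((-3*6)) + 24/22) + 40)*(-36) = ((-6/(-18) + 24*(1/22)) + 40)*(-36) = ((-6*(-1/18) + 12/11) + 40)*(-36) = ((⅓ + 12/11) + 40)*(-36) = (47/33 + 40)*(-36) = (1367/33)*(-36) = -16404/11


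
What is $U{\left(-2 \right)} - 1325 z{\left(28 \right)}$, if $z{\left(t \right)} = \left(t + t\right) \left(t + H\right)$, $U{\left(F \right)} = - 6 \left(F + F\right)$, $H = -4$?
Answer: $-1780776$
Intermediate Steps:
$U{\left(F \right)} = - 12 F$ ($U{\left(F \right)} = - 6 \cdot 2 F = - 12 F$)
$z{\left(t \right)} = 2 t \left(-4 + t\right)$ ($z{\left(t \right)} = \left(t + t\right) \left(t - 4\right) = 2 t \left(-4 + t\right)$)
$U{\left(-2 \right)} - 1325 z{\left(28 \right)} = \left(-12\right) \left(-2\right) - 1325 \cdot 2 \cdot 28 \left(-4 + 28\right) = 24 - 1325 \cdot 2 \cdot 28 \cdot 24 = 24 - 1780800 = -1780776$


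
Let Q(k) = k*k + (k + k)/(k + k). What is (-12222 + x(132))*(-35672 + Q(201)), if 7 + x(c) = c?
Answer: -57218810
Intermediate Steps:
x(c) = -7 + c
Q(k) = 1 + k² (Q(k) = k² + (2*k)/((2*k)) = k² + (2*k)*(1/(2*k)) = k² + 1 = 1 + k²)
(-12222 + x(132))*(-35672 + Q(201)) = (-12222 + (-7 + 132))*(-35672 + (1 + 201²)) = (-12222 + 125)*(-35672 + (1 + 40401)) = -12097*(-35672 + 40402) = -12097*4730 = -57218810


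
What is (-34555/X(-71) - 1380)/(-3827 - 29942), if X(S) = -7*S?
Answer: 720415/16783193 ≈ 0.042925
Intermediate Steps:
(-34555/X(-71) - 1380)/(-3827 - 29942) = (-34555/((-7*(-71))) - 1380)/(-3827 - 29942) = (-34555/497 - 1380)/(-33769) = (-34555*1/497 - 1380)*(-1/33769) = (-34555/497 - 1380)*(-1/33769) = -720415/497*(-1/33769) = 720415/16783193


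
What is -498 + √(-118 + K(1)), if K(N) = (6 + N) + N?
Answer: -498 + I*√110 ≈ -498.0 + 10.488*I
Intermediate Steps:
K(N) = 6 + 2*N
-498 + √(-118 + K(1)) = -498 + √(-118 + (6 + 2*1)) = -498 + √(-118 + (6 + 2)) = -498 + √(-118 + 8) = -498 + √(-110) = -498 + I*√110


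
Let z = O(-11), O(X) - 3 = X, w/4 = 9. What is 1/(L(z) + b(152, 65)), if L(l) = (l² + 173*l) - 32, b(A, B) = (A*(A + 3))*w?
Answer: 1/846808 ≈ 1.1809e-6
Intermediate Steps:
w = 36 (w = 4*9 = 36)
O(X) = 3 + X
z = -8 (z = 3 - 11 = -8)
b(A, B) = 36*A*(3 + A) (b(A, B) = (A*(A + 3))*36 = (A*(3 + A))*36 = 36*A*(3 + A))
L(l) = -32 + l² + 173*l
1/(L(z) + b(152, 65)) = 1/((-32 + (-8)² + 173*(-8)) + 36*152*(3 + 152)) = 1/((-32 + 64 - 1384) + 36*152*155) = 1/(-1352 + 848160) = 1/846808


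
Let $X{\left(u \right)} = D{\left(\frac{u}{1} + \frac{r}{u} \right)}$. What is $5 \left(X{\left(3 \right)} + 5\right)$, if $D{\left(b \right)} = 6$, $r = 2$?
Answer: $55$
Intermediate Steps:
$X{\left(u \right)} = 6$
$5 \left(X{\left(3 \right)} + 5\right) = 5 \left(6 + 5\right) = 5 \cdot 11 = 55$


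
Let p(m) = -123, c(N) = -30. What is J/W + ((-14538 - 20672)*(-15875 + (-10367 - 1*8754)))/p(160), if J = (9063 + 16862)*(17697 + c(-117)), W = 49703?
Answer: -61188155791555/6113469 ≈ -1.0009e+7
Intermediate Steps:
J = 458016975 (J = (9063 + 16862)*(17697 - 30) = 25925*17667 = 458016975)
J/W + ((-14538 - 20672)*(-15875 + (-10367 - 1*8754)))/p(160) = 458016975/49703 + ((-14538 - 20672)*(-15875 + (-10367 - 1*8754)))/(-123) = 458016975*(1/49703) - 35210*(-15875 + (-10367 - 8754))*(-1/123) = 458016975/49703 - 35210*(-15875 - 19121)*(-1/123) = 458016975/49703 - 35210*(-34996)*(-1/123) = 458016975/49703 + 1232209160*(-1/123) = 458016975/49703 - 1232209160/123 = -61188155791555/6113469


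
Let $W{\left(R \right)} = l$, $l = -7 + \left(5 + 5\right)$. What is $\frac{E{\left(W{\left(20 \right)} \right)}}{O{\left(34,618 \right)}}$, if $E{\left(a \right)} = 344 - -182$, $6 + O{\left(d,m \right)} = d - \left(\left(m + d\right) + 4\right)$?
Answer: $- \frac{263}{314} \approx -0.83758$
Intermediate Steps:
$l = 3$ ($l = -7 + 10 = 3$)
$W{\left(R \right)} = 3$
$O{\left(d,m \right)} = -10 - m$ ($O{\left(d,m \right)} = -6 - \left(4 + m\right) = -10 - m$)
$E{\left(a \right)} = 526$ ($E{\left(a \right)} = 344 + 182 = 526$)
$\frac{E{\left(W{\left(20 \right)} \right)}}{O{\left(34,618 \right)}} = \frac{526}{-10 - 618} = \frac{526}{-628} = 526 \left(- \frac{1}{628}\right) = - \frac{263}{314}$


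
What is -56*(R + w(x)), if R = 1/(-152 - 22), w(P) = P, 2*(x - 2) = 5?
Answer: -21896/87 ≈ -251.68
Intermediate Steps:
x = 9/2 (x = 2 + (½)*5 = 2 + 5/2 = 9/2 ≈ 4.5000)
R = -1/174 (R = 1/(-174) = -1/174 ≈ -0.0057471)
-56*(R + w(x)) = -56*(-1/174 + 9/2) = -56*391/87 = -21896/87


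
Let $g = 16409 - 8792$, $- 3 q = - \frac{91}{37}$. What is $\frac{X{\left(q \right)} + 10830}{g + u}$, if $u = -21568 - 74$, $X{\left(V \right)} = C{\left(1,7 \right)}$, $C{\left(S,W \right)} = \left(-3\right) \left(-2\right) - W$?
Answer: $- \frac{637}{825} \approx -0.77212$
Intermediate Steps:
$q = \frac{91}{111}$ ($q = - \frac{\left(-91\right) \frac{1}{37}}{3} = \left(- \frac{1}{3}\right) \left(- \frac{91}{37}\right) = \frac{91}{111} \approx 0.81982$)
$C{\left(S,W \right)} = 6 - W$
$g = 7617$
$X{\left(V \right)} = -1$ ($X{\left(V \right)} = 6 - 7 = -1$)
$u = -21642$
$\frac{X{\left(q \right)} + 10830}{g + u} = \frac{-1 + 10830}{7617 - 21642} = \frac{10829}{-14025} = 10829 \left(- \frac{1}{14025}\right) = - \frac{637}{825}$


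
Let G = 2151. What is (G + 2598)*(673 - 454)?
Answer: 1040031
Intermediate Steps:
(G + 2598)*(673 - 454) = (2151 + 2598)*(673 - 454) = 4749*219 = 1040031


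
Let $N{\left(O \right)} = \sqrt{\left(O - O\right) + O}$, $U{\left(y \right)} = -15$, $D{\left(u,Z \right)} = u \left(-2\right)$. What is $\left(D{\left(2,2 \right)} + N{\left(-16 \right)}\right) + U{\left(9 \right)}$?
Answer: $-19 + 4 i \approx -19.0 + 4.0 i$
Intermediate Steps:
$D{\left(u,Z \right)} = - 2 u$
$N{\left(O \right)} = \sqrt{O}$ ($N{\left(O \right)} = \sqrt{0 + O} = \sqrt{O}$)
$\left(D{\left(2,2 \right)} + N{\left(-16 \right)}\right) + U{\left(9 \right)} = \left(\left(-2\right) 2 + \sqrt{-16}\right) - 15 = \left(-4 + 4 i\right) - 15 = -19 + 4 i$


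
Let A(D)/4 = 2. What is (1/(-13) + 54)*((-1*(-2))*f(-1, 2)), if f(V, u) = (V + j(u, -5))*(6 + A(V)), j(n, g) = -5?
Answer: -117768/13 ≈ -9059.1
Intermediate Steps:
A(D) = 8 (A(D) = 4*2 = 8)
f(V, u) = -70 + 14*V (f(V, u) = (V - 5)*(6 + 8) = (-5 + V)*14 = -70 + 14*V)
(1/(-13) + 54)*((-1*(-2))*f(-1, 2)) = (1/(-13) + 54)*((-1*(-2))*(-70 + 14*(-1))) = (-1/13 + 54)*(2*(-70 - 14)) = 701*(2*(-84))/13 = (701/13)*(-168) = -117768/13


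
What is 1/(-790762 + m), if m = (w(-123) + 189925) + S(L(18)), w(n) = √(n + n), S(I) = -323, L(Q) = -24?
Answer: -300580/180696672923 - I*√246/361393345846 ≈ -1.6635e-6 - 4.34e-11*I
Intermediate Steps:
w(n) = √2*√n (w(n) = √(2*n) = √2*√n)
m = 189602 + I*√246 (m = (√2*√(-123) + 189925) - 323 = (√2*(I*√123) + 189925) - 323 = (I*√246 + 189925) - 323 = (189925 + I*√246) - 323 = 189602 + I*√246 ≈ 1.896e+5 + 15.684*I)
1/(-790762 + m) = 1/(-790762 + (189602 + I*√246)) = 1/(-601160 + I*√246)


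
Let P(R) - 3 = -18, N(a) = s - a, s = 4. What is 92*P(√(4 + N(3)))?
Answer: -1380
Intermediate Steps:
N(a) = 4 - a
P(R) = -15 (P(R) = 3 - 18 = -15)
92*P(√(4 + N(3))) = 92*(-15) = -1380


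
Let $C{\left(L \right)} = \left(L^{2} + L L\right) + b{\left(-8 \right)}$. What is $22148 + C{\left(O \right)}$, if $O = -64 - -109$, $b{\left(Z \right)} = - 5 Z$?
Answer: $26238$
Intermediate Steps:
$O = 45$ ($O = -64 + 109 = 45$)
$C{\left(L \right)} = 40 + 2 L^{2}$ ($C{\left(L \right)} = \left(L^{2} + L L\right) - -40 = \left(L^{2} + L^{2}\right) + 40 = 2 L^{2} + 40 = 40 + 2 L^{2}$)
$22148 + C{\left(O \right)} = 22148 + \left(40 + 2 \cdot 45^{2}\right) = 22148 + \left(40 + 2 \cdot 2025\right) = 22148 + \left(40 + 4050\right) = 22148 + 4090 = 26238$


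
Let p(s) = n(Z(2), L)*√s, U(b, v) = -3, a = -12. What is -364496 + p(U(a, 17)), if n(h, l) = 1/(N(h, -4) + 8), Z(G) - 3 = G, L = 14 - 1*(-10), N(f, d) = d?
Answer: -364496 + I*√3/4 ≈ -3.645e+5 + 0.43301*I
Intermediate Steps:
L = 24 (L = 14 + 10 = 24)
Z(G) = 3 + G
n(h, l) = ¼ (n(h, l) = 1/(-4 + 8) = 1/4 = ¼)
p(s) = √s/4
-364496 + p(U(a, 17)) = -364496 + √(-3)/4 = -364496 + (I*√3)/4 = -364496 + I*√3/4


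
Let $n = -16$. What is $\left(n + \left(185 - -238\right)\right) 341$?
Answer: $138787$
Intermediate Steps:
$\left(n + \left(185 - -238\right)\right) 341 = \left(-16 + \left(185 - -238\right)\right) 341 = \left(-16 + \left(185 + 238\right)\right) 341 = \left(-16 + 423\right) 341 = 407 \cdot 341 = 138787$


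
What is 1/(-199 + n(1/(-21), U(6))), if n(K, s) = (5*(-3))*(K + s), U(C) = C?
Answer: -7/2018 ≈ -0.0034688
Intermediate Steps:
n(K, s) = -15*K - 15*s (n(K, s) = -15*(K + s) = -15*K - 15*s)
1/(-199 + n(1/(-21), U(6))) = 1/(-199 + (-15/(-21) - 15*6)) = 1/(-199 + (-15*(-1/21) - 90)) = 1/(-199 + (5/7 - 90)) = 1/(-199 - 625/7) = 1/(-2018/7) = -7/2018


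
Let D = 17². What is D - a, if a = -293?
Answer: 582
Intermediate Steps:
D = 289
D - a = 289 - 1*(-293) = 289 + 293 = 582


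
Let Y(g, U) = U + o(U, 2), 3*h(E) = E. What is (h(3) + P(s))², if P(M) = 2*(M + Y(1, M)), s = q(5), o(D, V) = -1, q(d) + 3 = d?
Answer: 49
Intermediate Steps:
q(d) = -3 + d
s = 2 (s = -3 + 5 = 2)
h(E) = E/3
Y(g, U) = -1 + U (Y(g, U) = U - 1 = -1 + U)
P(M) = -2 + 4*M (P(M) = 2*(M + (-1 + M)) = 2*(-1 + 2*M) = -2 + 4*M)
(h(3) + P(s))² = ((⅓)*3 + (-2 + 4*2))² = (1 + (-2 + 8))² = (1 + 6)² = 7² = 49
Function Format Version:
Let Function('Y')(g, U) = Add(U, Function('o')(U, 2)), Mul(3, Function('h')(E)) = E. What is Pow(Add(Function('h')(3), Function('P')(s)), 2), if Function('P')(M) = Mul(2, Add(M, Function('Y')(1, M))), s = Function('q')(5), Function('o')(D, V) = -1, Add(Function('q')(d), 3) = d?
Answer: 49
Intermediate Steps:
Function('q')(d) = Add(-3, d)
s = 2 (s = Add(-3, 5) = 2)
Function('h')(E) = Mul(Rational(1, 3), E)
Function('Y')(g, U) = Add(-1, U) (Function('Y')(g, U) = Add(U, -1) = Add(-1, U))
Function('P')(M) = Add(-2, Mul(4, M)) (Function('P')(M) = Mul(2, Add(M, Add(-1, M))) = Mul(2, Add(-1, Mul(2, M))) = Add(-2, Mul(4, M)))
Pow(Add(Function('h')(3), Function('P')(s)), 2) = Pow(Add(Mul(Rational(1, 3), 3), Add(-2, Mul(4, 2))), 2) = Pow(Add(1, Add(-2, 8)), 2) = Pow(Add(1, 6), 2) = Pow(7, 2) = 49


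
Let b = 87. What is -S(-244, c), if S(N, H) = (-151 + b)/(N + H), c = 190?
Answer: -32/27 ≈ -1.1852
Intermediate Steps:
S(N, H) = -64/(H + N) (S(N, H) = (-151 + 87)/(N + H) = -64/(H + N))
-S(-244, c) = -(-64)/(190 - 244) = -(-64)/(-54) = -(-64)*(-1)/54 = -1*32/27 = -32/27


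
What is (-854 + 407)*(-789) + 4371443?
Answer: 4724126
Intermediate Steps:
(-854 + 407)*(-789) + 4371443 = -447*(-789) + 4371443 = 352683 + 4371443 = 4724126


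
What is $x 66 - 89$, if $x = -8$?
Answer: $-617$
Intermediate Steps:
$x 66 - 89 = \left(-8\right) 66 - 89 = -528 - 89 = -617$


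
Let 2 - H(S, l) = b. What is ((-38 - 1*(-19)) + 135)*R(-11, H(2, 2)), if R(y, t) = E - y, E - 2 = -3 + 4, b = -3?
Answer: 1624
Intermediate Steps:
E = 3 (E = 2 + (-3 + 4) = 2 + 1 = 3)
H(S, l) = 5 (H(S, l) = 2 - 1*(-3) = 2 + 3 = 5)
R(y, t) = 3 - y
((-38 - 1*(-19)) + 135)*R(-11, H(2, 2)) = ((-38 - 1*(-19)) + 135)*(3 - 1*(-11)) = ((-38 + 19) + 135)*(3 + 11) = (-19 + 135)*14 = 116*14 = 1624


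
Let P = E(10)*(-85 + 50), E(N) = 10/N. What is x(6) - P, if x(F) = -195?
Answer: -160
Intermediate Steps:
P = -35 (P = (10/10)*(-85 + 50) = (10*(⅒))*(-35) = 1*(-35) = -35)
x(6) - P = -195 - 1*(-35) = -195 + 35 = -160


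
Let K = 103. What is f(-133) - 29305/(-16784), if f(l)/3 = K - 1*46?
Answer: 2899369/16784 ≈ 172.75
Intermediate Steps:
f(l) = 171 (f(l) = 3*(103 - 1*46) = 3*(103 - 46) = 3*57 = 171)
f(-133) - 29305/(-16784) = 171 - 29305/(-16784) = 171 - 29305*(-1)/16784 = 171 - 1*(-29305/16784) = 171 + 29305/16784 = 2899369/16784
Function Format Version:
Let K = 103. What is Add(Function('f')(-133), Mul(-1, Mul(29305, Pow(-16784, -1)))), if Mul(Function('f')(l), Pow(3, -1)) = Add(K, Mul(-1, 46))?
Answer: Rational(2899369, 16784) ≈ 172.75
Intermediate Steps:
Function('f')(l) = 171 (Function('f')(l) = Mul(3, Add(103, Mul(-1, 46))) = Mul(3, Add(103, -46)) = Mul(3, 57) = 171)
Add(Function('f')(-133), Mul(-1, Mul(29305, Pow(-16784, -1)))) = Add(171, Mul(-1, Mul(29305, Pow(-16784, -1)))) = Add(171, Mul(-1, Mul(29305, Rational(-1, 16784)))) = Add(171, Mul(-1, Rational(-29305, 16784))) = Add(171, Rational(29305, 16784)) = Rational(2899369, 16784)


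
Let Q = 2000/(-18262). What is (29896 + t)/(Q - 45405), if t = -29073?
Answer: -7514813/414594055 ≈ -0.018126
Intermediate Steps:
Q = -1000/9131 (Q = 2000*(-1/18262) = -1000/9131 ≈ -0.10952)
(29896 + t)/(Q - 45405) = (29896 - 29073)/(-1000/9131 - 45405) = 823/(-414594055/9131) = 823*(-9131/414594055) = -7514813/414594055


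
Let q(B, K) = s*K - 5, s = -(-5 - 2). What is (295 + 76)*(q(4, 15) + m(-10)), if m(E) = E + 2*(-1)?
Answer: 32648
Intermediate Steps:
s = 7 (s = -1*(-7) = 7)
q(B, K) = -5 + 7*K (q(B, K) = 7*K - 5 = -5 + 7*K)
m(E) = -2 + E (m(E) = E - 2 = -2 + E)
(295 + 76)*(q(4, 15) + m(-10)) = (295 + 76)*((-5 + 7*15) + (-2 - 10)) = 371*((-5 + 105) - 12) = 371*(100 - 12) = 371*88 = 32648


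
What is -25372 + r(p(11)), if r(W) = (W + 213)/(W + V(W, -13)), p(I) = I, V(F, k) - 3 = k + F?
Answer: -76060/3 ≈ -25353.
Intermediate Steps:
V(F, k) = 3 + F + k (V(F, k) = 3 + (k + F) = 3 + (F + k) = 3 + F + k)
r(W) = (213 + W)/(-10 + 2*W) (r(W) = (W + 213)/(W + (3 + W - 13)) = (213 + W)/(W + (-10 + W)) = (213 + W)/(-10 + 2*W))
-25372 + r(p(11)) = -25372 + (213 + 11)/(2*(-5 + 11)) = -25372 + (½)*224/6 = -25372 + (½)*(⅙)*224 = -25372 + 56/3 = -76060/3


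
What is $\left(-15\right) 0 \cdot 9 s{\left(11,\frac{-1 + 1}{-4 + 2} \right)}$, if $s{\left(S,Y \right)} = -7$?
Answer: $0$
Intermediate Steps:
$\left(-15\right) 0 \cdot 9 s{\left(11,\frac{-1 + 1}{-4 + 2} \right)} = \left(-15\right) 0 \cdot 9 \left(-7\right) = 0 \cdot 9 \left(-7\right) = 0 \left(-7\right) = 0$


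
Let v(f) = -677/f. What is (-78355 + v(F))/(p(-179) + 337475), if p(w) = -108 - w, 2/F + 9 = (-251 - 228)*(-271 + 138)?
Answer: -10820064/168773 ≈ -64.110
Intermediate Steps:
F = 1/31849 (F = 2/(-9 + (-251 - 228)*(-271 + 138)) = 2/(-9 - 479*(-133)) = 2/(-9 + 63707) = 2/63698 = 2*(1/63698) = 1/31849 ≈ 3.1398e-5)
(-78355 + v(F))/(p(-179) + 337475) = (-78355 - 677/1/31849)/((-108 - 1*(-179)) + 337475) = (-78355 - 677*31849)/((-108 + 179) + 337475) = (-78355 - 21561773)/(71 + 337475) = -21640128/337546 = -21640128*1/337546 = -10820064/168773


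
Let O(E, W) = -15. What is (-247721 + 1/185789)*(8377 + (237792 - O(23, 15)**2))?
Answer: -11319286534663392/185789 ≈ -6.0925e+10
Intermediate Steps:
(-247721 + 1/185789)*(8377 + (237792 - O(23, 15)**2)) = (-247721 + 1/185789)*(8377 + (237792 - 1*(-15)**2)) = (-247721 + 1/185789)*(8377 + (237792 - 1*225)) = -46023836868*(8377 + (237792 - 225))/185789 = -46023836868*(8377 + 237567)/185789 = -46023836868/185789*245944 = -11319286534663392/185789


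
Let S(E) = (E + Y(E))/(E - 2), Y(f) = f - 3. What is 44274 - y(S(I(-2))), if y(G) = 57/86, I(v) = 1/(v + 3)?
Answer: 3807507/86 ≈ 44273.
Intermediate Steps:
Y(f) = -3 + f
I(v) = 1/(3 + v)
S(E) = (-3 + 2*E)/(-2 + E) (S(E) = (E + (-3 + E))/(E - 2) = (-3 + 2*E)/(-2 + E))
y(G) = 57/86 (y(G) = 57*(1/86) = 57/86)
44274 - y(S(I(-2))) = 44274 - 1*57/86 = 44274 - 57/86 = 3807507/86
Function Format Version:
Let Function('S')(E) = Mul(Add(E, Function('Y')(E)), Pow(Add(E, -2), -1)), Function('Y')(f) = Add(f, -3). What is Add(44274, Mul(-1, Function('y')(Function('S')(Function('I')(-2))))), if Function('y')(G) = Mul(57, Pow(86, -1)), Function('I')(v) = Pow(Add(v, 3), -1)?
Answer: Rational(3807507, 86) ≈ 44273.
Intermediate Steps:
Function('Y')(f) = Add(-3, f)
Function('I')(v) = Pow(Add(3, v), -1)
Function('S')(E) = Mul(Pow(Add(-2, E), -1), Add(-3, Mul(2, E))) (Function('S')(E) = Mul(Add(E, Add(-3, E)), Pow(Add(E, -2), -1)) = Mul(Add(-3, Mul(2, E)), Pow(Add(-2, E), -1)) = Mul(Pow(Add(-2, E), -1), Add(-3, Mul(2, E))))
Function('y')(G) = Rational(57, 86) (Function('y')(G) = Mul(57, Rational(1, 86)) = Rational(57, 86))
Add(44274, Mul(-1, Function('y')(Function('S')(Function('I')(-2))))) = Add(44274, Mul(-1, Rational(57, 86))) = Add(44274, Rational(-57, 86)) = Rational(3807507, 86)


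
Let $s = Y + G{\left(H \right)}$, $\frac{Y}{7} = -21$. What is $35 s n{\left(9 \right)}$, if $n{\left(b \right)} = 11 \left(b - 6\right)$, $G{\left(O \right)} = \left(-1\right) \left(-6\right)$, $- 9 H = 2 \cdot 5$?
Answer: $-162855$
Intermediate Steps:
$Y = -147$ ($Y = 7 \left(-21\right) = -147$)
$H = - \frac{10}{9}$ ($H = - \frac{2 \cdot 5}{9} = \left(- \frac{1}{9}\right) 10 = - \frac{10}{9} \approx -1.1111$)
$G{\left(O \right)} = 6$
$n{\left(b \right)} = -66 + 11 b$ ($n{\left(b \right)} = 11 \left(-6 + b\right) = -66 + 11 b$)
$s = -141$ ($s = -147 + 6 = -141$)
$35 s n{\left(9 \right)} = 35 \left(-141\right) \left(-66 + 11 \cdot 9\right) = - 4935 \left(-66 + 99\right) = \left(-4935\right) 33 = -162855$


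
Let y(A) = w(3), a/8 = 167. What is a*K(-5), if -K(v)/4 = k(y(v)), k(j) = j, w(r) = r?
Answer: -16032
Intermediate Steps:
a = 1336 (a = 8*167 = 1336)
y(A) = 3
K(v) = -12 (K(v) = -4*3 = -12)
a*K(-5) = 1336*(-12) = -16032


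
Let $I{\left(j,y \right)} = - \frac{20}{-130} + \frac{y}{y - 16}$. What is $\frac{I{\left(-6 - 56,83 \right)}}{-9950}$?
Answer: $- \frac{1213}{8666450} \approx -0.00013996$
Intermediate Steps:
$I{\left(j,y \right)} = \frac{2}{13} + \frac{y}{-16 + y}$ ($I{\left(j,y \right)} = \left(-20\right) \left(- \frac{1}{130}\right) + \frac{y}{-16 + y} = \frac{2}{13} + \frac{y}{-16 + y}$)
$\frac{I{\left(-6 - 56,83 \right)}}{-9950} = \frac{\frac{1}{13} \frac{1}{-16 + 83} \left(-32 + 15 \cdot 83\right)}{-9950} = \frac{-32 + 1245}{13 \cdot 67} \left(- \frac{1}{9950}\right) = \frac{1}{13} \cdot \frac{1}{67} \cdot 1213 \left(- \frac{1}{9950}\right) = \frac{1213}{871} \left(- \frac{1}{9950}\right) = - \frac{1213}{8666450}$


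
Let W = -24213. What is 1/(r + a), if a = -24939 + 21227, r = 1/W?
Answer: -24213/89878657 ≈ -0.00026940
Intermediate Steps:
r = -1/24213 (r = 1/(-24213) = -1/24213 ≈ -4.1300e-5)
a = -3712
1/(r + a) = 1/(-1/24213 - 3712) = 1/(-89878657/24213) = -24213/89878657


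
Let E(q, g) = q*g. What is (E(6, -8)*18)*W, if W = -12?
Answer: 10368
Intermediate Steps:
E(q, g) = g*q
(E(6, -8)*18)*W = (-8*6*18)*(-12) = -48*18*(-12) = -864*(-12) = 10368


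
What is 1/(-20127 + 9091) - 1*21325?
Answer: -235342701/11036 ≈ -21325.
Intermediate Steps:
1/(-20127 + 9091) - 1*21325 = 1/(-11036) - 21325 = -1/11036 - 21325 = -235342701/11036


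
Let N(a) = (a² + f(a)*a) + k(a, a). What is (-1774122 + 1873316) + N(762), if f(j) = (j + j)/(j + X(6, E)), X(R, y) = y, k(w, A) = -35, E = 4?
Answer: 260945193/383 ≈ 6.8132e+5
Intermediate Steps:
f(j) = 2*j/(4 + j) (f(j) = (j + j)/(j + 4) = (2*j)/(4 + j) = 2*j/(4 + j))
N(a) = -35 + a² + 2*a²/(4 + a) (N(a) = (a² + (2*a/(4 + a))*a) - 35 = (a² + 2*a²/(4 + a)) - 35 = -35 + a² + 2*a²/(4 + a))
(-1774122 + 1873316) + N(762) = (-1774122 + 1873316) + (2*762² + (-35 + 762²)*(4 + 762))/(4 + 762) = 99194 + (2*580644 + (-35 + 580644)*766)/766 = 99194 + (1161288 + 580609*766)/766 = 99194 + (1161288 + 444746494)/766 = 99194 + (1/766)*445907782 = 99194 + 222953891/383 = 260945193/383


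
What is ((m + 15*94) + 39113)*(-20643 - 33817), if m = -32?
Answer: -2205139860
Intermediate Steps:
((m + 15*94) + 39113)*(-20643 - 33817) = ((-32 + 15*94) + 39113)*(-20643 - 33817) = ((-32 + 1410) + 39113)*(-54460) = (1378 + 39113)*(-54460) = 40491*(-54460) = -2205139860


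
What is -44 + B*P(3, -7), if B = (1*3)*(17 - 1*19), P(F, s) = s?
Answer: -2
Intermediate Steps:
B = -6 (B = 3*(17 - 19) = 3*(-2) = -6)
-44 + B*P(3, -7) = -44 - 6*(-7) = -44 + 42 = -2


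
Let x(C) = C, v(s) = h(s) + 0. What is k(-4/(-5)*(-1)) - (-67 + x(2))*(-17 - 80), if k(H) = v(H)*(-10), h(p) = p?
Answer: -6297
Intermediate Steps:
v(s) = s (v(s) = s + 0 = s)
k(H) = -10*H (k(H) = H*(-10) = -10*H)
k(-4/(-5)*(-1)) - (-67 + x(2))*(-17 - 80) = -10*(-4/(-5))*(-1) - (-67 + 2)*(-17 - 80) = -10*(-4*(-1/5))*(-1) - (-65)*(-97) = -8*(-1) - 1*6305 = -10*(-4/5) - 6305 = 8 - 6305 = -6297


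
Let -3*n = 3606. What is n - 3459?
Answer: -4661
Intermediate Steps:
n = -1202 (n = -⅓*3606 = -1202)
n - 3459 = -1202 - 3459 = -4661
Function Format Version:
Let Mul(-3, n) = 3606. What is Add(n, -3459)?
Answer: -4661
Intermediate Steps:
n = -1202 (n = Mul(Rational(-1, 3), 3606) = -1202)
Add(n, -3459) = Add(-1202, -3459) = -4661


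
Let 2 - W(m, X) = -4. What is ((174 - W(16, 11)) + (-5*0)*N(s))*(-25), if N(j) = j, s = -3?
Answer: -4200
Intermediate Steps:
W(m, X) = 6 (W(m, X) = 2 - 1*(-4) = 2 + 4 = 6)
((174 - W(16, 11)) + (-5*0)*N(s))*(-25) = ((174 - 1*6) - 5*0*(-3))*(-25) = ((174 - 6) + 0*(-3))*(-25) = (168 + 0)*(-25) = 168*(-25) = -4200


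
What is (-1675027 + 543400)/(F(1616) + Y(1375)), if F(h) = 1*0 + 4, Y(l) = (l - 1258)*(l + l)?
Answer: -1131627/321754 ≈ -3.5171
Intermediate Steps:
Y(l) = 2*l*(-1258 + l) (Y(l) = (-1258 + l)*(2*l) = 2*l*(-1258 + l))
F(h) = 4 (F(h) = 0 + 4 = 4)
(-1675027 + 543400)/(F(1616) + Y(1375)) = (-1675027 + 543400)/(4 + 2*1375*(-1258 + 1375)) = -1131627/(4 + 2*1375*117) = -1131627/(4 + 321750) = -1131627/321754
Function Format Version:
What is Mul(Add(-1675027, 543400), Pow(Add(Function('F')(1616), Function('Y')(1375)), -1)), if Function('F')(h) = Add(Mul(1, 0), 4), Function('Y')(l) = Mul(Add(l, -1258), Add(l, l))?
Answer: Rational(-1131627, 321754) ≈ -3.5171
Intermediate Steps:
Function('Y')(l) = Mul(2, l, Add(-1258, l)) (Function('Y')(l) = Mul(Add(-1258, l), Mul(2, l)) = Mul(2, l, Add(-1258, l)))
Function('F')(h) = 4 (Function('F')(h) = Add(0, 4) = 4)
Mul(Add(-1675027, 543400), Pow(Add(Function('F')(1616), Function('Y')(1375)), -1)) = Mul(Add(-1675027, 543400), Pow(Add(4, Mul(2, 1375, Add(-1258, 1375))), -1)) = Mul(-1131627, Pow(Add(4, Mul(2, 1375, 117)), -1)) = Mul(-1131627, Pow(Add(4, 321750), -1)) = Mul(-1131627, Pow(321754, -1)) = Mul(-1131627, Rational(1, 321754)) = Rational(-1131627, 321754)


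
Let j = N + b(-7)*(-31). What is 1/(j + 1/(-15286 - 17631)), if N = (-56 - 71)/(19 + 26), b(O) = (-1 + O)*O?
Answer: -1481265/2575656544 ≈ -0.00057510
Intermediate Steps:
b(O) = O*(-1 + O)
N = -127/45 ≈ -2.8222
j = -78247/45 (j = -127/45 - 7*(-1 - 7)*(-31) = -127/45 - 7*(-8)*(-31) = -127/45 + 56*(-31) = -127/45 - 1736 = -78247/45 ≈ -1738.8)
1/(j + 1/(-15286 - 17631)) = 1/(-78247/45 + 1/(-15286 - 17631)) = 1/(-78247/45 + 1/(-32917)) = 1/(-78247/45 - 1/32917) = 1/(-2575656544/1481265) = -1481265/2575656544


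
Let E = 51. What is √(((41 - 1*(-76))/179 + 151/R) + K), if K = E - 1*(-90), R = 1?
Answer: √9376915/179 ≈ 17.107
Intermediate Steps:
K = 141 (K = 51 - 1*(-90) = 51 + 90 = 141)
√(((41 - 1*(-76))/179 + 151/R) + K) = √(((41 - 1*(-76))/179 + 151/1) + 141) = √(((41 + 76)*(1/179) + 151*1) + 141) = √((117*(1/179) + 151) + 141) = √((117/179 + 151) + 141) = √(27146/179 + 141) = √(52385/179) = √9376915/179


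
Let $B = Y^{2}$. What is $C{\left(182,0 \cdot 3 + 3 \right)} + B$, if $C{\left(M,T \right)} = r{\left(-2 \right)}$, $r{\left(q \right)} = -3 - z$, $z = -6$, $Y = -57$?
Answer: $3252$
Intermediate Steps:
$r{\left(q \right)} = 3$ ($r{\left(q \right)} = -3 - -6 = -3 + 6 = 3$)
$C{\left(M,T \right)} = 3$
$B = 3249$ ($B = \left(-57\right)^{2} = 3249$)
$C{\left(182,0 \cdot 3 + 3 \right)} + B = 3 + 3249 = 3252$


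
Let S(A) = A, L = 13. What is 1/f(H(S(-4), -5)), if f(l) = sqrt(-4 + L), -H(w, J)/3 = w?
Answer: 1/3 ≈ 0.33333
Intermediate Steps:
H(w, J) = -3*w
f(l) = 3 (f(l) = sqrt(-4 + 13) = sqrt(9) = 3)
1/f(H(S(-4), -5)) = 1/3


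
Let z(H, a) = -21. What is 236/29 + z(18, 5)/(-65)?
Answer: 15949/1885 ≈ 8.4610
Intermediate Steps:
236/29 + z(18, 5)/(-65) = 236/29 - 21/(-65) = 236*(1/29) - 21*(-1/65) = 236/29 + 21/65 = 15949/1885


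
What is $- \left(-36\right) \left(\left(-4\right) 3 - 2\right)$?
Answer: $-504$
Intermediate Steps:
$- \left(-36\right) \left(\left(-4\right) 3 - 2\right) = - \left(-36\right) \left(-12 - 2\right) = - \left(-36\right) \left(-14\right) = \left(-1\right) 504 = -504$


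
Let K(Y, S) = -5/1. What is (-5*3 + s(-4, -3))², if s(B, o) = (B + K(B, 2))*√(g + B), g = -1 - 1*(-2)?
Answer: -18 + 270*I*√3 ≈ -18.0 + 467.65*I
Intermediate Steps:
K(Y, S) = -5 (K(Y, S) = -5*1 = -5)
g = 1 (g = -1 + 2 = 1)
s(B, o) = √(1 + B)*(-5 + B) (s(B, o) = (B - 5)*√(1 + B) = (-5 + B)*√(1 + B) = √(1 + B)*(-5 + B))
(-5*3 + s(-4, -3))² = (-5*3 + √(1 - 4)*(-5 - 4))² = (-15 + √(-3)*(-9))² = (-15 + (I*√3)*(-9))² = (-15 - 9*I*√3)²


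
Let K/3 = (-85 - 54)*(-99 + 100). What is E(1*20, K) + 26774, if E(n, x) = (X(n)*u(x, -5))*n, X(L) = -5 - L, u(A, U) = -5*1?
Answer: 29274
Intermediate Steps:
K = -417 (K = 3*((-85 - 54)*(-99 + 100)) = 3*(-139*1) = 3*(-139) = -417)
u(A, U) = -5
E(n, x) = n*(25 + 5*n) (E(n, x) = ((-5 - n)*(-5))*n = (25 + 5*n)*n = n*(25 + 5*n))
E(1*20, K) + 26774 = 5*(1*20)*(5 + 1*20) + 26774 = 5*20*(5 + 20) + 26774 = 5*20*25 + 26774 = 2500 + 26774 = 29274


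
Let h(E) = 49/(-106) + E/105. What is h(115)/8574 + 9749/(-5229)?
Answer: -984441035/528038364 ≈ -1.8643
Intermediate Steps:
h(E) = -49/106 + E/105 (h(E) = 49*(-1/106) + E*(1/105) = -49/106 + E/105)
h(115)/8574 + 9749/(-5229) = (-49/106 + (1/105)*115)/8574 + 9749/(-5229) = (-49/106 + 23/21)*(1/8574) + 9749*(-1/5229) = (1409/2226)*(1/8574) - 9749/5229 = 1409/19085724 - 9749/5229 = -984441035/528038364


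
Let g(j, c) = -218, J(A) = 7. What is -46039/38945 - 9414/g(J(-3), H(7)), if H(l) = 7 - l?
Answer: 178295864/4245005 ≈ 42.001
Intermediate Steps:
-46039/38945 - 9414/g(J(-3), H(7)) = -46039/38945 - 9414/(-218) = -46039*1/38945 - 9414*(-1/218) = -46039/38945 + 4707/109 = 178295864/4245005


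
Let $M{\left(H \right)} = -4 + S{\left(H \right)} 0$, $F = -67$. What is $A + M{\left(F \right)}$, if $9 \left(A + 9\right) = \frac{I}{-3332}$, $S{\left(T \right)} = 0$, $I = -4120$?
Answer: $- \frac{96431}{7497} \approx -12.863$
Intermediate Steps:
$A = - \frac{66443}{7497}$ ($A = -9 + \frac{\left(-4120\right) \frac{1}{-3332}}{9} = -9 + \frac{\left(-4120\right) \left(- \frac{1}{3332}\right)}{9} = -9 + \frac{1}{9} \cdot \frac{1030}{833} = -9 + \frac{1030}{7497} = - \frac{66443}{7497} \approx -8.8626$)
$M{\left(H \right)} = -4$ ($M{\left(H \right)} = -4 + 0 \cdot 0 = -4 + 0 = -4$)
$A + M{\left(F \right)} = - \frac{66443}{7497} - 4 = - \frac{96431}{7497}$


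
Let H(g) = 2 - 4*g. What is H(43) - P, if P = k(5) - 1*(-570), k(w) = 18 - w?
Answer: -753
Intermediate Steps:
P = 583 (P = (18 - 1*5) - 1*(-570) = (18 - 5) + 570 = 13 + 570 = 583)
H(43) - P = (2 - 4*43) - 1*583 = (2 - 172) - 583 = -170 - 583 = -753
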